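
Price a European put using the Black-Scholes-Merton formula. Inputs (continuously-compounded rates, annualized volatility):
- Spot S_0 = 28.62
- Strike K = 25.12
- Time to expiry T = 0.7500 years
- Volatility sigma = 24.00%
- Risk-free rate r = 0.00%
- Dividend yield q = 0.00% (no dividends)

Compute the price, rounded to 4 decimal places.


Answer: Price = 0.8959

Derivation:
d1 = (ln(S/K) + (r - q + 0.5*sigma^2) * T) / (sigma * sqrt(T)) = 0.73150968
d2 = d1 - sigma * sqrt(T) = 0.52366359
exp(-rT) = 1.00000000; exp(-qT) = 1.00000000
P = K * exp(-rT) * N(-d2) - S_0 * exp(-qT) * N(-d1)
N(-d1) = 0.23223395; N(-d2) = 0.30025627
P = 25.1200 * 1.00000000 * 0.30025627 - 28.6200 * 1.00000000 * 0.23223395 = 0.8959


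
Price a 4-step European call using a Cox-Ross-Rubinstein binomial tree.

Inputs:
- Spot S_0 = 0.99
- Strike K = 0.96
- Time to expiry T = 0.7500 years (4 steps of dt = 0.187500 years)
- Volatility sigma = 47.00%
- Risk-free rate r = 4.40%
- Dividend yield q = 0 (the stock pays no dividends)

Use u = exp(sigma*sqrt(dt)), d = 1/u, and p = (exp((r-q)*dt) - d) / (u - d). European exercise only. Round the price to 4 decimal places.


dt = T/N = 0.187500
u = exp(sigma*sqrt(dt)) = 1.225705; d = 1/u = 0.815857
p = (exp((r-q)*dt) - d) / (u - d) = 0.469509
Discount per step: exp(-r*dt) = 0.991784
Stock lattice S(k, i) with i counting down-moves:
  k=0: S(0,0) = 0.9900
  k=1: S(1,0) = 1.2134; S(1,1) = 0.8077
  k=2: S(2,0) = 1.4873; S(2,1) = 0.9900; S(2,2) = 0.6590
  k=3: S(3,0) = 1.8230; S(3,1) = 1.2134; S(3,2) = 0.8077; S(3,3) = 0.5376
  k=4: S(4,0) = 2.2345; S(4,1) = 1.4873; S(4,2) = 0.9900; S(4,3) = 0.6590; S(4,4) = 0.4386
Terminal payoffs V(N, i) = max(S_T - K, 0):
  V(4,0) = 1.274491; V(4,1) = 0.527329; V(4,2) = 0.030000; V(4,3) = 0.000000; V(4,4) = 0.000000
Backward induction: V(k, i) = exp(-r*dt) * [p * V(k+1, i) + (1-p) * V(k+1, i+1)].
  V(3,0) = exp(-r*dt) * [p*1.274491 + (1-p)*0.527329] = 0.870913
  V(3,1) = exp(-r*dt) * [p*0.527329 + (1-p)*0.030000] = 0.261335
  V(3,2) = exp(-r*dt) * [p*0.030000 + (1-p)*0.000000] = 0.013970
  V(3,3) = exp(-r*dt) * [p*0.000000 + (1-p)*0.000000] = 0.000000
  V(2,0) = exp(-r*dt) * [p*0.870913 + (1-p)*0.261335] = 0.543039
  V(2,1) = exp(-r*dt) * [p*0.261335 + (1-p)*0.013970] = 0.129041
  V(2,2) = exp(-r*dt) * [p*0.013970 + (1-p)*0.000000] = 0.006505
  V(1,0) = exp(-r*dt) * [p*0.543039 + (1-p)*0.129041] = 0.320759
  V(1,1) = exp(-r*dt) * [p*0.129041 + (1-p)*0.006505] = 0.063510
  V(0,0) = exp(-r*dt) * [p*0.320759 + (1-p)*0.063510] = 0.182777

Answer: Price = V(0,0) = 0.1828


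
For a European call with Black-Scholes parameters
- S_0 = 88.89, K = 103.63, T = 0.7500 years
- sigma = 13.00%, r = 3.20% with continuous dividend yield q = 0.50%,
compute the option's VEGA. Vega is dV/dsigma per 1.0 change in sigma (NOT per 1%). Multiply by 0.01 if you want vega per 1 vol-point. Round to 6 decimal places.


Answer: Vega = 16.219636

Derivation:
d1 = -1.1266298833; d2 = -1.2392131857
phi(d1) = 0.2114882199; exp(-qT) = 0.9962570225; exp(-rT) = 0.9762857098
Vega = S * exp(-qT) * phi(d1) * sqrt(T) = 88.8900 * 0.9962570225 * 0.2114882199 * 0.8660254038 = 16.219636


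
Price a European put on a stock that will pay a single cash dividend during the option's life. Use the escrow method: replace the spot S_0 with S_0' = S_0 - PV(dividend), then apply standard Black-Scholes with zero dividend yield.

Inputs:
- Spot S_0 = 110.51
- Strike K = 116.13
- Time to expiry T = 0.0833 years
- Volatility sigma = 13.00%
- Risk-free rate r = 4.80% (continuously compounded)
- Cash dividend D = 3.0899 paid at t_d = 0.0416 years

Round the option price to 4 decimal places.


Answer: Price = 8.2788

Derivation:
PV(D) = D * exp(-r * t_d) = 3.0899 * 0.99800519 = 3.08373624
S_0' = S_0 - PV(D) = 110.5100 - 3.08373624 = 107.42626376
d1 = (ln(S_0'/K) + (r + sigma^2/2)*T) / (sigma*sqrt(T)) = -1.95103318
d2 = d1 - sigma*sqrt(T) = -1.98855344
exp(-rT) = 0.99600958
N(-d1) = 0.97447345; N(-d2) = 0.97662474
P = K * exp(-rT) * N(-d2) - S_0' * N(-d1) = 116.1300 * 0.99600958 * 0.97662474 - 107.42626376 * 0.97447345 = 8.2788


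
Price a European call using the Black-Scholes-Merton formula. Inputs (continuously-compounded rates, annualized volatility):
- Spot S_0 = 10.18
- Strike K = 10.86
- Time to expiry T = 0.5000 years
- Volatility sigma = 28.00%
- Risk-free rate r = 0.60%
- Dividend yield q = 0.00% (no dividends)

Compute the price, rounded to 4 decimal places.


d1 = (ln(S/K) + (r - q + 0.5*sigma^2) * T) / (sigma * sqrt(T)) = -0.21244166
d2 = d1 - sigma * sqrt(T) = -0.41043156
exp(-rT) = 0.99700450; exp(-qT) = 1.00000000
C = S_0 * exp(-qT) * N(d1) - K * exp(-rT) * N(d2)
N(d1) = 0.41588124; N(d2) = 0.34074470
C = 10.1800 * 1.00000000 * 0.41588124 - 10.8600 * 0.99700450 * 0.34074470 = 0.5443

Answer: Price = 0.5443


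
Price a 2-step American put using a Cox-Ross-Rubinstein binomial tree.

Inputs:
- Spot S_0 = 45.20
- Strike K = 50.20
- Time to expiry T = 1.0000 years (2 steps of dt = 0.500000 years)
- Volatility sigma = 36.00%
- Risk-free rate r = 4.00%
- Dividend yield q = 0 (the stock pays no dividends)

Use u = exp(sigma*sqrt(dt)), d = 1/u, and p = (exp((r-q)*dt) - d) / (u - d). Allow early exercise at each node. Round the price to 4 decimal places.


dt = T/N = 0.500000
u = exp(sigma*sqrt(dt)) = 1.289892; d = 1/u = 0.775259
p = (exp((r-q)*dt) - d) / (u - d) = 0.475956
Discount per step: exp(-r*dt) = 0.980199
Stock lattice S(k, i) with i counting down-moves:
  k=0: S(0,0) = 45.2000
  k=1: S(1,0) = 58.3031; S(1,1) = 35.0417
  k=2: S(2,0) = 75.2047; S(2,1) = 45.2000; S(2,2) = 27.1664
Terminal payoffs V(N, i) = max(K - S_T, 0):
  V(2,0) = 0.000000; V(2,1) = 5.000000; V(2,2) = 23.033619
Backward induction: V(k, i) = exp(-r*dt) * [p * V(k+1, i) + (1-p) * V(k+1, i+1)]; then take max(V_cont, immediate exercise) for American.
  V(1,0) = exp(-r*dt) * [p*0.000000 + (1-p)*5.000000] = 2.568338; exercise = 0.000000; V(1,0) = max -> 2.568338
  V(1,1) = exp(-r*dt) * [p*5.000000 + (1-p)*23.033619] = 14.164278; exercise = 15.158305; V(1,1) = max -> 15.158305
  V(0,0) = exp(-r*dt) * [p*2.568338 + (1-p)*15.158305] = 8.984539; exercise = 5.000000; V(0,0) = max -> 8.984539

Answer: Price = V(0,0) = 8.9845


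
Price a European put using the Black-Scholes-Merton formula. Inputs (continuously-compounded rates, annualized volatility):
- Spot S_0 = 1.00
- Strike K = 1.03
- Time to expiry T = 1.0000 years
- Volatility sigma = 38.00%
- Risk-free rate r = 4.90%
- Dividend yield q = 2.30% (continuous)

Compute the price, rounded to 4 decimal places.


Answer: Price = 0.1493

Derivation:
d1 = (ln(S/K) + (r - q + 0.5*sigma^2) * T) / (sigma * sqrt(T)) = 0.18063473
d2 = d1 - sigma * sqrt(T) = -0.19936527
exp(-rT) = 0.95218113; exp(-qT) = 0.97726248
P = K * exp(-rT) * N(-d2) - S_0 * exp(-qT) * N(-d1)
N(-d1) = 0.42832715; N(-d2) = 0.57901149
P = 1.0300 * 0.95218113 * 0.57901149 - 1.0000 * 0.97726248 * 0.42832715 = 0.1493


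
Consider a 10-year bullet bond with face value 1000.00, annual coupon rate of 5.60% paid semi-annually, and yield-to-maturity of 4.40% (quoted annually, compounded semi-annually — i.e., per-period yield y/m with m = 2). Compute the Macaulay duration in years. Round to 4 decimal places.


Coupon per period c = face * coupon_rate / m = 28.000000
Periods per year m = 2; per-period yield y/m = 0.022000
Number of cashflows N = 20
Cashflows (t years, CF_t, discount factor 1/(1+y/m)^(m*t), PV):
  t = 0.5000: CF_t = 28.000000, DF = 0.978474, PV = 27.397260
  t = 1.0000: CF_t = 28.000000, DF = 0.957411, PV = 26.807495
  t = 1.5000: CF_t = 28.000000, DF = 0.936801, PV = 26.230426
  t = 2.0000: CF_t = 28.000000, DF = 0.916635, PV = 25.665779
  t = 2.5000: CF_t = 28.000000, DF = 0.896903, PV = 25.113287
  t = 3.0000: CF_t = 28.000000, DF = 0.877596, PV = 24.572687
  t = 3.5000: CF_t = 28.000000, DF = 0.858704, PV = 24.043725
  t = 4.0000: CF_t = 28.000000, DF = 0.840220, PV = 23.526150
  t = 4.5000: CF_t = 28.000000, DF = 0.822133, PV = 23.019716
  t = 5.0000: CF_t = 28.000000, DF = 0.804435, PV = 22.524184
  t = 5.5000: CF_t = 28.000000, DF = 0.787119, PV = 22.039319
  t = 6.0000: CF_t = 28.000000, DF = 0.770175, PV = 21.564892
  t = 6.5000: CF_t = 28.000000, DF = 0.753596, PV = 21.100677
  t = 7.0000: CF_t = 28.000000, DF = 0.737373, PV = 20.646455
  t = 7.5000: CF_t = 28.000000, DF = 0.721500, PV = 20.202011
  t = 8.0000: CF_t = 28.000000, DF = 0.705969, PV = 19.767134
  t = 8.5000: CF_t = 28.000000, DF = 0.690772, PV = 19.341618
  t = 9.0000: CF_t = 28.000000, DF = 0.675902, PV = 18.925262
  t = 9.5000: CF_t = 28.000000, DF = 0.661352, PV = 18.517869
  t = 10.0000: CF_t = 1028.000000, DF = 0.647116, PV = 665.235165
Price P = sum_t PV_t = 1096.241113
Macaulay numerator sum_t t * PV_t:
  t * PV_t at t = 0.5000: 13.698630
  t * PV_t at t = 1.0000: 26.807495
  t * PV_t at t = 1.5000: 39.345639
  t * PV_t at t = 2.0000: 51.331558
  t * PV_t at t = 2.5000: 62.783216
  t * PV_t at t = 3.0000: 73.718062
  t * PV_t at t = 3.5000: 84.153039
  t * PV_t at t = 4.0000: 94.104601
  t * PV_t at t = 4.5000: 103.588724
  t * PV_t at t = 5.0000: 112.620922
  t * PV_t at t = 5.5000: 121.216256
  t * PV_t at t = 6.0000: 129.389350
  t * PV_t at t = 6.5000: 137.154399
  t * PV_t at t = 7.0000: 144.525184
  t * PV_t at t = 7.5000: 151.515079
  t * PV_t at t = 8.0000: 158.137069
  t * PV_t at t = 8.5000: 164.403753
  t * PV_t at t = 9.0000: 170.327361
  t * PV_t at t = 9.5000: 175.919757
  t * PV_t at t = 10.0000: 6652.351654
Macaulay duration D = (sum_t t * PV_t) / P = 8667.091750 / 1096.241113 = 7.906191

Answer: Macaulay duration = 7.9062 years


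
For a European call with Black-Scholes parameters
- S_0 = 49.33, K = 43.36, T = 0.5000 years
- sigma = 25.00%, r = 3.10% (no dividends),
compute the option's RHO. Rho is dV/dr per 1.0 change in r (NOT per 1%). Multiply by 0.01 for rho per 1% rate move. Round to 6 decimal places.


d1 = 0.9057758312; d2 = 0.7289991359
phi(d1) = 0.2647012463; exp(-qT) = 1.0000000000; exp(-rT) = 0.9846195068
N(d2) = 0.7669989045
Rho = K*T*exp(-rT)*N(d2) = 43.3600 * 0.5000 * 0.9846195068 * 0.7669989045 = 16.372781

Answer: Rho = 16.372781


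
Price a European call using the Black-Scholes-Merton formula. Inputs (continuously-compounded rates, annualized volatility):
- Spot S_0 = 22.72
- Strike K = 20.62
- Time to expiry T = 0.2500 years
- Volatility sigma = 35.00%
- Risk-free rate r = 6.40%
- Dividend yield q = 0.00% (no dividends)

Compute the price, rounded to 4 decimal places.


Answer: Price = 3.0141

Derivation:
d1 = (ln(S/K) + (r - q + 0.5*sigma^2) * T) / (sigma * sqrt(T)) = 0.73312352
d2 = d1 - sigma * sqrt(T) = 0.55812352
exp(-rT) = 0.98412732; exp(-qT) = 1.00000000
C = S_0 * exp(-qT) * N(d1) - K * exp(-rT) * N(d2)
N(d1) = 0.76825845; N(d2) = 0.71161998
C = 22.7200 * 1.00000000 * 0.76825845 - 20.6200 * 0.98412732 * 0.71161998 = 3.0141


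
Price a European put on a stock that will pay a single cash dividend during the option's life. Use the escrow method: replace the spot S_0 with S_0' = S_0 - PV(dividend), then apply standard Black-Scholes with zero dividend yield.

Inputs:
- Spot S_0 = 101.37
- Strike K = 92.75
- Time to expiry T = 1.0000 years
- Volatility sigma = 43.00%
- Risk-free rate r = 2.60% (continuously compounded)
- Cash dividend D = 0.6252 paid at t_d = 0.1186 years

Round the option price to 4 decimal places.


PV(D) = D * exp(-r * t_d) = 0.6252 * 0.99692115 = 0.62327510
S_0' = S_0 - PV(D) = 101.3700 - 0.62327510 = 100.74672490
d1 = (ln(S_0'/K) + (r + sigma^2/2)*T) / (sigma*sqrt(T)) = 0.46779533
d2 = d1 - sigma*sqrt(T) = 0.03779533
exp(-rT) = 0.97433509
N(-d1) = 0.31996548; N(-d2) = 0.48492543
P = K * exp(-rT) * N(-d2) - S_0' * N(-d1) = 92.7500 * 0.97433509 * 0.48492543 - 100.74672490 * 0.31996548 = 11.5870

Answer: Price = 11.5870


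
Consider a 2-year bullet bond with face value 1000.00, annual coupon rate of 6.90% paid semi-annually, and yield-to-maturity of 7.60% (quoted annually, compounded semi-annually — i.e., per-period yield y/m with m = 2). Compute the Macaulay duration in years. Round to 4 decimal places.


Coupon per period c = face * coupon_rate / m = 34.500000
Periods per year m = 2; per-period yield y/m = 0.038000
Number of cashflows N = 4
Cashflows (t years, CF_t, discount factor 1/(1+y/m)^(m*t), PV):
  t = 0.5000: CF_t = 34.500000, DF = 0.963391, PV = 33.236994
  t = 1.0000: CF_t = 34.500000, DF = 0.928122, PV = 32.020226
  t = 1.5000: CF_t = 34.500000, DF = 0.894145, PV = 30.848002
  t = 2.0000: CF_t = 1034.500000, DF = 0.861411, PV = 891.130034
Price P = sum_t PV_t = 987.235255
Macaulay numerator sum_t t * PV_t:
  t * PV_t at t = 0.5000: 16.618497
  t * PV_t at t = 1.0000: 32.020226
  t * PV_t at t = 1.5000: 46.272002
  t * PV_t at t = 2.0000: 1782.260068
Macaulay duration D = (sum_t t * PV_t) / P = 1877.170793 / 987.235255 = 1.901442

Answer: Macaulay duration = 1.9014 years


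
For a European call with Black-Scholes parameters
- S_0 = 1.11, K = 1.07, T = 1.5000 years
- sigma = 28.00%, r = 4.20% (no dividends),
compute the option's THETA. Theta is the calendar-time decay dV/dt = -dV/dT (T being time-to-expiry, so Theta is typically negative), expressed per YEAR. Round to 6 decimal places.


d1 = 0.4621993718; d2 = 0.1192708078
phi(d1) = 0.3585265142; exp(-qT) = 1.0000000000; exp(-rT) = 0.9389434737
Theta = -S*exp(-qT)*phi(d1)*sigma/(2*sqrt(T)) - r*K*exp(-rT)*N(d2) + q*S*exp(-qT)*N(d1)
N(d1) = 0.6780308231; N(d2) = 0.5474695948; sqrt(T) = 1.2247448714
Term 1 = -1.1100 * 1.0000000000 * 0.3585265142 * 0.2800 / (2 * 1.2247448714) = -0.0454911236
Term 2 = -0.0420 * 1.0700 * 0.9389434737 * 0.5474695948 = -0.0231010926
Term 3 = 0 (no dividend yield, q = 0)
Theta = -0.0454911236 + (-0.0231010926) + (0.0000000000) = -0.068592

Answer: Theta = -0.068592


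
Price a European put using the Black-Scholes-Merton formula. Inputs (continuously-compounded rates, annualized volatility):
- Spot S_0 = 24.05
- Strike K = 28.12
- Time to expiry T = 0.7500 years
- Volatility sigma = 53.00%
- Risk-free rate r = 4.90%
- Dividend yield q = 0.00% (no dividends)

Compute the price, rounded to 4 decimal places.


Answer: Price = 6.3242

Derivation:
d1 = (ln(S/K) + (r - q + 0.5*sigma^2) * T) / (sigma * sqrt(T)) = -0.03106487
d2 = d1 - sigma * sqrt(T) = -0.49005833
exp(-rT) = 0.96391708; exp(-qT) = 1.00000000
P = K * exp(-rT) * N(-d2) - S_0 * exp(-qT) * N(-d1)
N(-d1) = 0.51239110; N(-d2) = 0.68795369
P = 28.1200 * 0.96391708 * 0.68795369 - 24.0500 * 1.00000000 * 0.51239110 = 6.3242


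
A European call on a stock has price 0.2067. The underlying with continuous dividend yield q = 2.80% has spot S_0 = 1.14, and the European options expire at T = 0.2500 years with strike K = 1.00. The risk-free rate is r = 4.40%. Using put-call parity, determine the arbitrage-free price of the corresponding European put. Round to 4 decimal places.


Answer: Put price = 0.0637

Derivation:
Put-call parity: C - P = S_0 * exp(-qT) - K * exp(-rT).
S_0 * exp(-qT) = 1.1400 * 0.99302444 = 1.13204786
K * exp(-rT) = 1.0000 * 0.98906028 = 0.98906028
P = C - S*exp(-qT) + K*exp(-rT)
P = 0.2067 - 1.13204786 + 0.98906028 = 0.0637


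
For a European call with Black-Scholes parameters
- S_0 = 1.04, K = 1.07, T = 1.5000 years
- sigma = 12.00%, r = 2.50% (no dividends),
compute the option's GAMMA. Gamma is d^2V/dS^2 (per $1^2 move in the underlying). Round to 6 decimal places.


Answer: Gamma = 2.586330

Derivation:
d1 = 0.1351442325; d2 = -0.0118251521
phi(d1) = 0.3953157308; exp(-qT) = 1.0000000000; exp(-rT) = 0.9631944177
Gamma = exp(-qT) * phi(d1) / (S * sigma * sqrt(T)) = 1.0000000000 * 0.3953157308 / (1.0400 * 0.1200 * 1.2247448714) = 2.586330


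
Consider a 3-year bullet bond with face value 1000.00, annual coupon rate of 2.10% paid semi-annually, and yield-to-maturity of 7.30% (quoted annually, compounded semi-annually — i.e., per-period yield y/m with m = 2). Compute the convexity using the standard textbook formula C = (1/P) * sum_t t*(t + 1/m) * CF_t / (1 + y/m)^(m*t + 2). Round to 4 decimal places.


Answer: Convexity = 9.4104

Derivation:
Coupon per period c = face * coupon_rate / m = 10.500000
Periods per year m = 2; per-period yield y/m = 0.036500
Number of cashflows N = 6
Cashflows (t years, CF_t, discount factor 1/(1+y/m)^(m*t), PV):
  t = 0.5000: CF_t = 10.500000, DF = 0.964785, PV = 10.130246
  t = 1.0000: CF_t = 10.500000, DF = 0.930811, PV = 9.773513
  t = 1.5000: CF_t = 10.500000, DF = 0.898033, PV = 9.429342
  t = 2.0000: CF_t = 10.500000, DF = 0.866409, PV = 9.097291
  t = 2.5000: CF_t = 10.500000, DF = 0.835898, PV = 8.776933
  t = 3.0000: CF_t = 1010.500000, DF = 0.806462, PV = 814.930326
Price P = sum_t PV_t = 862.137650
Convexity numerator sum_t t*(t + 1/m) * CF_t / (1+y/m)^(m*t + 2):
  t = 0.5000: term = 4.714671
  t = 1.0000: term = 13.645936
  t = 1.5000: term = 26.330798
  t = 2.0000: term = 42.339280
  t = 2.5000: term = 61.272474
  t = 3.0000: term = 7964.731970
Convexity = (1/P) * sum = 8113.035129 / 862.137650 = 9.410371


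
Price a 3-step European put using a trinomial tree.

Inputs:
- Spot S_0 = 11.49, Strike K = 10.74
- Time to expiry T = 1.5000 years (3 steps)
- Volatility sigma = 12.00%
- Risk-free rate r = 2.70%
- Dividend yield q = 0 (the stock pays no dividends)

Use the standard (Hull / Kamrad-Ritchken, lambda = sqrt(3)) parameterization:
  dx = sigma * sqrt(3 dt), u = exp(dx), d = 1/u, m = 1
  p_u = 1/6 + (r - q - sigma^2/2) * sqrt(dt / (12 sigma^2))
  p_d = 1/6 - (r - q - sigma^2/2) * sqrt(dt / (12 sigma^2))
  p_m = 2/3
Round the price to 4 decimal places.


Answer: Price = V(0,0) = 0.2296

Derivation:
dt = T/N = 0.500000; dx = sigma*sqrt(3*dt) = 0.146969
u = exp(dx) = 1.158319; d = 1/u = 0.863320
p_u = 0.200347, p_m = 0.666667, p_d = 0.132986
Discount per step: exp(-r*dt) = 0.986591
Stock lattice S(k, j) with j the centered position index:
  k=0: S(0,+0) = 11.4900
  k=1: S(1,-1) = 9.9196; S(1,+0) = 11.4900; S(1,+1) = 13.3091
  k=2: S(2,-2) = 8.5638; S(2,-1) = 9.9196; S(2,+0) = 11.4900; S(2,+1) = 13.3091; S(2,+2) = 15.4162
  k=3: S(3,-3) = 7.3933; S(3,-2) = 8.5638; S(3,-1) = 9.9196; S(3,+0) = 11.4900; S(3,+1) = 13.3091; S(3,+2) = 15.4162; S(3,+3) = 17.8568
Terminal payoffs V(N, j) = max(K - S_T, 0):
  V(3,-3) = 3.346739; V(3,-2) = 2.176249; V(3,-1) = 0.820449; V(3,+0) = 0.000000; V(3,+1) = 0.000000; V(3,+2) = 0.000000; V(3,+3) = 0.000000
Backward induction: V(k, j) = exp(-r*dt) * [p_u * V(k+1, j+1) + p_m * V(k+1, j) + p_d * V(k+1, j-1)]
  V(2,-2) = exp(-r*dt) * [p_u*0.820449 + p_m*2.176249 + p_d*3.346739] = 2.032650
  V(2,-1) = exp(-r*dt) * [p_u*0.000000 + p_m*0.820449 + p_d*2.176249] = 0.825161
  V(2,+0) = exp(-r*dt) * [p_u*0.000000 + p_m*0.000000 + p_d*0.820449] = 0.107645
  V(2,+1) = exp(-r*dt) * [p_u*0.000000 + p_m*0.000000 + p_d*0.000000] = 0.000000
  V(2,+2) = exp(-r*dt) * [p_u*0.000000 + p_m*0.000000 + p_d*0.000000] = 0.000000
  V(1,-1) = exp(-r*dt) * [p_u*0.107645 + p_m*0.825161 + p_d*2.032650] = 0.830698
  V(1,+0) = exp(-r*dt) * [p_u*0.000000 + p_m*0.107645 + p_d*0.825161] = 0.179065
  V(1,+1) = exp(-r*dt) * [p_u*0.000000 + p_m*0.000000 + p_d*0.107645] = 0.014123
  V(0,+0) = exp(-r*dt) * [p_u*0.014123 + p_m*0.179065 + p_d*0.830698] = 0.229557


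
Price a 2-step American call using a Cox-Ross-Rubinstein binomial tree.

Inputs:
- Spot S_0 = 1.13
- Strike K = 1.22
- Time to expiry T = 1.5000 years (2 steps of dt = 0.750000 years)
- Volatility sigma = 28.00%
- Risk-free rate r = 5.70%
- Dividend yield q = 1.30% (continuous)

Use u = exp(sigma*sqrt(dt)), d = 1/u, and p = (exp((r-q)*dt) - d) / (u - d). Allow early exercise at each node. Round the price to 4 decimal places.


Answer: Price = V(0,0) = 0.1459

Derivation:
dt = T/N = 0.750000
u = exp(sigma*sqrt(dt)) = 1.274415; d = 1/u = 0.784674
p = (exp((r-q)*dt) - d) / (u - d) = 0.508180
Discount per step: exp(-r*dt) = 0.958151
Stock lattice S(k, i) with i counting down-moves:
  k=0: S(0,0) = 1.1300
  k=1: S(1,0) = 1.4401; S(1,1) = 0.8867
  k=2: S(2,0) = 1.8353; S(2,1) = 1.1300; S(2,2) = 0.6958
Terminal payoffs V(N, i) = max(S_T - K, 0):
  V(2,0) = 0.615270; V(2,1) = 0.000000; V(2,2) = 0.000000
Backward induction: V(k, i) = exp(-r*dt) * [p * V(k+1, i) + (1-p) * V(k+1, i+1)]; then take max(V_cont, immediate exercise) for American.
  V(1,0) = exp(-r*dt) * [p*0.615270 + (1-p)*0.000000] = 0.299583; exercise = 0.220089; V(1,0) = max -> 0.299583
  V(1,1) = exp(-r*dt) * [p*0.000000 + (1-p)*0.000000] = 0.000000; exercise = 0.000000; V(1,1) = max -> 0.000000
  V(0,0) = exp(-r*dt) * [p*0.299583 + (1-p)*0.000000] = 0.145871; exercise = 0.000000; V(0,0) = max -> 0.145871


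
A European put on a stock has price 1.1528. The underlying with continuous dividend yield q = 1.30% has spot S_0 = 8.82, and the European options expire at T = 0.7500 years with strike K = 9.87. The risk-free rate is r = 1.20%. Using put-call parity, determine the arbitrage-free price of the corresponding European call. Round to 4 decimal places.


Answer: Call price = 0.1057

Derivation:
Put-call parity: C - P = S_0 * exp(-qT) - K * exp(-rT).
S_0 * exp(-qT) = 8.8200 * 0.99029738 = 8.73442287
K * exp(-rT) = 9.8700 * 0.99104038 = 9.78156854
C = P + S*exp(-qT) - K*exp(-rT)
C = 1.1528 + 8.73442287 - 9.78156854 = 0.1057


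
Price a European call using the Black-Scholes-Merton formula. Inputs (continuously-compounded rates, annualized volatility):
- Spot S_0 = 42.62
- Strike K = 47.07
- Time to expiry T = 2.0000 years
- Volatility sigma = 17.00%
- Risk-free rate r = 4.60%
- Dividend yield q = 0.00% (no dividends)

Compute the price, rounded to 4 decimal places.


Answer: Price = 3.9384

Derivation:
d1 = (ln(S/K) + (r - q + 0.5*sigma^2) * T) / (sigma * sqrt(T)) = 0.08979329
d2 = d1 - sigma * sqrt(T) = -0.15062301
exp(-rT) = 0.91210515; exp(-qT) = 1.00000000
C = S_0 * exp(-qT) * N(d1) - K * exp(-rT) * N(d2)
N(d1) = 0.53577426; N(d2) = 0.44013655
C = 42.6200 * 1.00000000 * 0.53577426 - 47.0700 * 0.91210515 * 0.44013655 = 3.9384


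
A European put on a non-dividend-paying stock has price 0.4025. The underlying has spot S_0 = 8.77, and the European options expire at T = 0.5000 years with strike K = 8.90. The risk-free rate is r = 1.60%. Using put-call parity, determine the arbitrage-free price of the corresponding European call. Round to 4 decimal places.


Put-call parity: C - P = S_0 * exp(-qT) - K * exp(-rT).
S_0 * exp(-qT) = 8.7700 * 1.00000000 = 8.77000000
K * exp(-rT) = 8.9000 * 0.99203191 = 8.82908404
C = P + S*exp(-qT) - K*exp(-rT)
C = 0.4025 + 8.77000000 - 8.82908404 = 0.3434

Answer: Call price = 0.3434


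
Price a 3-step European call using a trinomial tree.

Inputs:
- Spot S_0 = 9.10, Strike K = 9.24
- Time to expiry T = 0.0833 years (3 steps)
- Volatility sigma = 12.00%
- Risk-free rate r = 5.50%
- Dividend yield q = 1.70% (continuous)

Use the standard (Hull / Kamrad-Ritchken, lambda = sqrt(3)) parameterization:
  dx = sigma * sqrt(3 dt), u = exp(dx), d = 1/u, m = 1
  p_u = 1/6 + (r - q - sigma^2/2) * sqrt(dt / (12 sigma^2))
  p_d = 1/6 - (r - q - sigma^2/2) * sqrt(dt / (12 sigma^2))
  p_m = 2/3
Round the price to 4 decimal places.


dt = T/N = 0.027767; dx = sigma*sqrt(3*dt) = 0.034634
u = exp(dx) = 1.035241; d = 1/u = 0.965959
p_u = 0.179013, p_m = 0.666667, p_d = 0.154320
Discount per step: exp(-r*dt) = 0.998474
Stock lattice S(k, j) with j the centered position index:
  k=0: S(0,+0) = 9.1000
  k=1: S(1,-1) = 8.7902; S(1,+0) = 9.1000; S(1,+1) = 9.4207
  k=2: S(2,-2) = 8.4910; S(2,-1) = 8.7902; S(2,+0) = 9.1000; S(2,+1) = 9.4207; S(2,+2) = 9.7527
  k=3: S(3,-3) = 8.2020; S(3,-2) = 8.4910; S(3,-1) = 8.7902; S(3,+0) = 9.1000; S(3,+1) = 9.4207; S(3,+2) = 9.7527; S(3,+3) = 10.0964
Terminal payoffs V(N, j) = max(S_T - K, 0):
  V(3,-3) = 0.000000; V(3,-2) = 0.000000; V(3,-1) = 0.000000; V(3,+0) = 0.000000; V(3,+1) = 0.180692; V(3,+2) = 0.512685; V(3,+3) = 0.856377
Backward induction: V(k, j) = exp(-r*dt) * [p_u * V(k+1, j+1) + p_m * V(k+1, j) + p_d * V(k+1, j-1)]
  V(2,-2) = exp(-r*dt) * [p_u*0.000000 + p_m*0.000000 + p_d*0.000000] = 0.000000
  V(2,-1) = exp(-r*dt) * [p_u*0.000000 + p_m*0.000000 + p_d*0.000000] = 0.000000
  V(2,+0) = exp(-r*dt) * [p_u*0.180692 + p_m*0.000000 + p_d*0.000000] = 0.032297
  V(2,+1) = exp(-r*dt) * [p_u*0.512685 + p_m*0.180692 + p_d*0.000000] = 0.211914
  V(2,+2) = exp(-r*dt) * [p_u*0.856377 + p_m*0.512685 + p_d*0.180692] = 0.522179
  V(1,-1) = exp(-r*dt) * [p_u*0.032297 + p_m*0.000000 + p_d*0.000000] = 0.005773
  V(1,+0) = exp(-r*dt) * [p_u*0.211914 + p_m*0.032297 + p_d*0.000000] = 0.059376
  V(1,+1) = exp(-r*dt) * [p_u*0.522179 + p_m*0.211914 + p_d*0.032297] = 0.239371
  V(0,+0) = exp(-r*dt) * [p_u*0.239371 + p_m*0.059376 + p_d*0.005773] = 0.083198

Answer: Price = V(0,0) = 0.0832


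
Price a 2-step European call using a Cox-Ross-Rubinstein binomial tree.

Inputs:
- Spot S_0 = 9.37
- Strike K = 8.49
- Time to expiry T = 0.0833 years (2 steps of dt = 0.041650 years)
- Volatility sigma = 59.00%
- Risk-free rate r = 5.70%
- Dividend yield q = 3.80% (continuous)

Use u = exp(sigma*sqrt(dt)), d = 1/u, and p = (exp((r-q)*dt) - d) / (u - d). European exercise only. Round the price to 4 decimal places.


Answer: Price = V(0,0) = 1.2014

Derivation:
dt = T/N = 0.041650
u = exp(sigma*sqrt(dt)) = 1.127958; d = 1/u = 0.886558
p = (exp((r-q)*dt) - d) / (u - d) = 0.473213
Discount per step: exp(-r*dt) = 0.997629
Stock lattice S(k, i) with i counting down-moves:
  k=0: S(0,0) = 9.3700
  k=1: S(1,0) = 10.5690; S(1,1) = 8.3070
  k=2: S(2,0) = 11.9214; S(2,1) = 9.3700; S(2,2) = 7.3647
Terminal payoffs V(N, i) = max(S_T - K, 0):
  V(2,0) = 3.431356; V(2,1) = 0.880000; V(2,2) = 0.000000
Backward induction: V(k, i) = exp(-r*dt) * [p * V(k+1, i) + (1-p) * V(k+1, i+1)].
  V(1,0) = exp(-r*dt) * [p*3.431356 + (1-p)*0.880000] = 2.082386
  V(1,1) = exp(-r*dt) * [p*0.880000 + (1-p)*0.000000] = 0.415440
  V(0,0) = exp(-r*dt) * [p*2.082386 + (1-p)*0.415440] = 1.201406


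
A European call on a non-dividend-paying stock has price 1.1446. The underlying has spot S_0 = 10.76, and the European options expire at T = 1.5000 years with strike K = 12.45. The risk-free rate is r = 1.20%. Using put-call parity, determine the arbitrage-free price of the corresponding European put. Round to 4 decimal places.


Answer: Put price = 2.6125

Derivation:
Put-call parity: C - P = S_0 * exp(-qT) - K * exp(-rT).
S_0 * exp(-qT) = 10.7600 * 1.00000000 = 10.76000000
K * exp(-rT) = 12.4500 * 0.98216103 = 12.22790485
P = C - S*exp(-qT) + K*exp(-rT)
P = 1.1446 - 10.76000000 + 12.22790485 = 2.6125


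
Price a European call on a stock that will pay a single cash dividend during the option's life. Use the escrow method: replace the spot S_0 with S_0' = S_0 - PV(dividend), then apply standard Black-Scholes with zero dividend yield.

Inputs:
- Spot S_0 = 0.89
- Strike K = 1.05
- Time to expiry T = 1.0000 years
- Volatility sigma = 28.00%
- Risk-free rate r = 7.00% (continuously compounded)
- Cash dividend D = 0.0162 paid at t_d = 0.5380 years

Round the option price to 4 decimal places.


Answer: Price = 0.0591

Derivation:
PV(D) = D * exp(-r * t_d) = 0.0162 * 0.96304032 = 0.01560125
S_0' = S_0 - PV(D) = 0.8900 - 0.01560125 = 0.87439875
d1 = (ln(S_0'/K) + (r + sigma^2/2)*T) / (sigma*sqrt(T)) = -0.26360336
d2 = d1 - sigma*sqrt(T) = -0.54360336
exp(-rT) = 0.93239382
N(d1) = 0.39604279; N(d2) = 0.29335723
C = S_0' * N(d1) - K * exp(-rT) * N(d2) = 0.87439875 * 0.39604279 - 1.0500 * 0.93239382 * 0.29335723 = 0.0591


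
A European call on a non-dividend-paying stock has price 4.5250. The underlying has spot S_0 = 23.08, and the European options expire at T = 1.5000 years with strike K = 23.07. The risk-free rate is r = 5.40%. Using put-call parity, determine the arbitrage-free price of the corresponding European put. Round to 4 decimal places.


Put-call parity: C - P = S_0 * exp(-qT) - K * exp(-rT).
S_0 * exp(-qT) = 23.0800 * 1.00000000 = 23.08000000
K * exp(-rT) = 23.0700 * 0.92219369 = 21.27500846
P = C - S*exp(-qT) + K*exp(-rT)
P = 4.5250 - 23.08000000 + 21.27500846 = 2.7200

Answer: Put price = 2.7200


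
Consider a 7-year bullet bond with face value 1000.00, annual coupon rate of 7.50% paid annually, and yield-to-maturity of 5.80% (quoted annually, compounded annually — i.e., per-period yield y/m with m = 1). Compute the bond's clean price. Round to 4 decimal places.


Coupon per period c = face * coupon_rate / m = 75.000000
Periods per year m = 1; per-period yield y/m = 0.058000
Number of cashflows N = 7
Cashflows (t years, CF_t, discount factor 1/(1+y/m)^(m*t), PV):
  t = 1.0000: CF_t = 75.000000, DF = 0.945180, PV = 70.888469
  t = 2.0000: CF_t = 75.000000, DF = 0.893364, PV = 67.002333
  t = 3.0000: CF_t = 75.000000, DF = 0.844390, PV = 63.329238
  t = 4.0000: CF_t = 75.000000, DF = 0.798100, PV = 59.857503
  t = 5.0000: CF_t = 75.000000, DF = 0.754348, PV = 56.576089
  t = 6.0000: CF_t = 75.000000, DF = 0.712994, PV = 53.474565
  t = 7.0000: CF_t = 1075.000000, DF = 0.673908, PV = 724.450623
Price P = sum_t PV_t = 1095.578820

Answer: Price = 1095.5788


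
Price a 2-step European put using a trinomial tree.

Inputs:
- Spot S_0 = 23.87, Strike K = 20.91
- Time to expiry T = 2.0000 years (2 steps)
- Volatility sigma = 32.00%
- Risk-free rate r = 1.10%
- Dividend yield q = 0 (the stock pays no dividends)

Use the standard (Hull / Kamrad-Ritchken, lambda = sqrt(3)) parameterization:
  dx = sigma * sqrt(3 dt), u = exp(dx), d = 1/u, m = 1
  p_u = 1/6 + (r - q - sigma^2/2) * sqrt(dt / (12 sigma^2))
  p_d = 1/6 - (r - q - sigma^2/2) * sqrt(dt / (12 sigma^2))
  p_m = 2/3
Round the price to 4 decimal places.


Answer: Price = V(0,0) = 2.4299

Derivation:
dt = T/N = 1.000000; dx = sigma*sqrt(3*dt) = 0.554256
u = exp(dx) = 1.740646; d = 1/u = 0.574499
p_u = 0.130402, p_m = 0.666667, p_d = 0.202931
Discount per step: exp(-r*dt) = 0.989060
Stock lattice S(k, j) with j the centered position index:
  k=0: S(0,+0) = 23.8700
  k=1: S(1,-1) = 13.7133; S(1,+0) = 23.8700; S(1,+1) = 41.5492
  k=2: S(2,-2) = 7.8783; S(2,-1) = 13.7133; S(2,+0) = 23.8700; S(2,+1) = 41.5492; S(2,+2) = 72.3225
Terminal payoffs V(N, j) = max(K - S_T, 0):
  V(2,-2) = 13.031717; V(2,-1) = 7.196700; V(2,+0) = 0.000000; V(2,+1) = 0.000000; V(2,+2) = 0.000000
Backward induction: V(k, j) = exp(-r*dt) * [p_u * V(k+1, j+1) + p_m * V(k+1, j) + p_d * V(k+1, j-1)]
  V(1,-1) = exp(-r*dt) * [p_u*0.000000 + p_m*7.196700 + p_d*13.031717] = 7.360928
  V(1,+0) = exp(-r*dt) * [p_u*0.000000 + p_m*0.000000 + p_d*7.196700] = 1.444460
  V(1,+1) = exp(-r*dt) * [p_u*0.000000 + p_m*0.000000 + p_d*0.000000] = 0.000000
  V(0,+0) = exp(-r*dt) * [p_u*0.000000 + p_m*1.444460 + p_d*7.360928] = 2.429862


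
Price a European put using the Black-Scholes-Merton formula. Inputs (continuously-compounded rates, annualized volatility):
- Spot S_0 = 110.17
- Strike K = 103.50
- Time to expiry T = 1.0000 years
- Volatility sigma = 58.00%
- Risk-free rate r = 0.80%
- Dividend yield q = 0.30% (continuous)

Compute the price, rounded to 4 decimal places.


Answer: Price = 20.8231

Derivation:
d1 = (ln(S/K) + (r - q + 0.5*sigma^2) * T) / (sigma * sqrt(T)) = 0.40629830
d2 = d1 - sigma * sqrt(T) = -0.17370170
exp(-rT) = 0.99203191; exp(-qT) = 0.99700450
P = K * exp(-rT) * N(-d2) - S_0 * exp(-qT) * N(-d1)
N(-d1) = 0.34226172; N(-d2) = 0.56895005
P = 103.5000 * 0.99203191 * 0.56895005 - 110.1700 * 0.99700450 * 0.34226172 = 20.8231


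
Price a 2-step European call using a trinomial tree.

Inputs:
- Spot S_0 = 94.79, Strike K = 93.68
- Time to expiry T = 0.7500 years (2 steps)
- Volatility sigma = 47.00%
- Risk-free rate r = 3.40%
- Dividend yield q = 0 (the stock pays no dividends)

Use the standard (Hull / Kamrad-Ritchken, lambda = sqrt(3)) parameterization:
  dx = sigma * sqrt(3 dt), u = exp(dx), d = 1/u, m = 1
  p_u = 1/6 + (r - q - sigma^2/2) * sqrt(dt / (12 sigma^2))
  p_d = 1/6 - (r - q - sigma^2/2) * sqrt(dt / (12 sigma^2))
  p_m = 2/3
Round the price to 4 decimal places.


dt = T/N = 0.375000; dx = sigma*sqrt(3*dt) = 0.498510
u = exp(dx) = 1.646267; d = 1/u = 0.607435
p_u = 0.137912, p_m = 0.666667, p_d = 0.195421
Discount per step: exp(-r*dt) = 0.987331
Stock lattice S(k, j) with j the centered position index:
  k=0: S(0,+0) = 94.7900
  k=1: S(1,-1) = 57.5788; S(1,+0) = 94.7900; S(1,+1) = 156.0496
  k=2: S(2,-2) = 34.9753; S(2,-1) = 57.5788; S(2,+0) = 94.7900; S(2,+1) = 156.0496; S(2,+2) = 256.8994
Terminal payoffs V(N, j) = max(S_T - K, 0):
  V(2,-2) = 0.000000; V(2,-1) = 0.000000; V(2,+0) = 1.110000; V(2,+1) = 62.369646; V(2,+2) = 163.219377
Backward induction: V(k, j) = exp(-r*dt) * [p_u * V(k+1, j+1) + p_m * V(k+1, j) + p_d * V(k+1, j-1)]
  V(1,-1) = exp(-r*dt) * [p_u*1.110000 + p_m*0.000000 + p_d*0.000000] = 0.151143
  V(1,+0) = exp(-r*dt) * [p_u*62.369646 + p_m*1.110000 + p_d*0.000000] = 9.223189
  V(1,+1) = exp(-r*dt) * [p_u*163.219377 + p_m*62.369646 + p_d*1.110000] = 63.491927
  V(0,+0) = exp(-r*dt) * [p_u*63.491927 + p_m*9.223189 + p_d*0.151143] = 14.745436

Answer: Price = V(0,0) = 14.7454


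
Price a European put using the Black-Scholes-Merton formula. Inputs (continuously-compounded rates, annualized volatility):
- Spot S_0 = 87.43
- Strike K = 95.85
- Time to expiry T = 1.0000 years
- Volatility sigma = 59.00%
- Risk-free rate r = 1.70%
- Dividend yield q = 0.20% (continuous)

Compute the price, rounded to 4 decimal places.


Answer: Price = 24.7164

Derivation:
d1 = (ln(S/K) + (r - q + 0.5*sigma^2) * T) / (sigma * sqrt(T)) = 0.16458306
d2 = d1 - sigma * sqrt(T) = -0.42541694
exp(-rT) = 0.98314368; exp(-qT) = 0.99800200
P = K * exp(-rT) * N(-d2) - S_0 * exp(-qT) * N(-d1)
N(-d1) = 0.43463608; N(-d2) = 0.66473362
P = 95.8500 * 0.98314368 * 0.66473362 - 87.4300 * 0.99800200 * 0.43463608 = 24.7164


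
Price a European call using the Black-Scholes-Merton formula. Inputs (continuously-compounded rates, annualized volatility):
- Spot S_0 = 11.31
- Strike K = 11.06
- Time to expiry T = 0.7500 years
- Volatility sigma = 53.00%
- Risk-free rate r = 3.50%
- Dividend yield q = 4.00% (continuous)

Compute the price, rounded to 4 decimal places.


d1 = (ln(S/K) + (r - q + 0.5*sigma^2) * T) / (sigma * sqrt(T)) = 0.27002518
d2 = d1 - sigma * sqrt(T) = -0.18896828
exp(-rT) = 0.97409154; exp(-qT) = 0.97044553
C = S_0 * exp(-qT) * N(d1) - K * exp(-rT) * N(d2)
N(d1) = 0.60642956; N(d2) = 0.42505884
C = 11.3100 * 0.97044553 * 0.60642956 - 11.0600 * 0.97409154 * 0.42505884 = 2.0767

Answer: Price = 2.0767


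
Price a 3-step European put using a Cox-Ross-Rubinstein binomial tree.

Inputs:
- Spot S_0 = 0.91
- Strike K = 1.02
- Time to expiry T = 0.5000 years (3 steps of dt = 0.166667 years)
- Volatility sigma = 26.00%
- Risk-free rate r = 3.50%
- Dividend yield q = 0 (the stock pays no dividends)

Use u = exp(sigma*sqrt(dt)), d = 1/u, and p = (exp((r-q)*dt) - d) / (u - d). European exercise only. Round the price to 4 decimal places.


dt = T/N = 0.166667
u = exp(sigma*sqrt(dt)) = 1.111983; d = 1/u = 0.899295
p = (exp((r-q)*dt) - d) / (u - d) = 0.500996
Discount per step: exp(-r*dt) = 0.994184
Stock lattice S(k, i) with i counting down-moves:
  k=0: S(0,0) = 0.9100
  k=1: S(1,0) = 1.0119; S(1,1) = 0.8184
  k=2: S(2,0) = 1.1252; S(2,1) = 0.9100; S(2,2) = 0.7359
  k=3: S(3,0) = 1.2512; S(3,1) = 1.0119; S(3,2) = 0.8184; S(3,3) = 0.6618
Terminal payoffs V(N, i) = max(K - S_T, 0):
  V(3,0) = 0.000000; V(3,1) = 0.008096; V(3,2) = 0.201642; V(3,3) = 0.358169
Backward induction: V(k, i) = exp(-r*dt) * [p * V(k+1, i) + (1-p) * V(k+1, i+1)].
  V(2,0) = exp(-r*dt) * [p*0.000000 + (1-p)*0.008096] = 0.004016
  V(2,1) = exp(-r*dt) * [p*0.008096 + (1-p)*0.201642] = 0.104067
  V(2,2) = exp(-r*dt) * [p*0.201642 + (1-p)*0.358169] = 0.278122
  V(1,0) = exp(-r*dt) * [p*0.004016 + (1-p)*0.104067] = 0.053628
  V(1,1) = exp(-r*dt) * [p*0.104067 + (1-p)*0.278122] = 0.189811
  V(0,0) = exp(-r*dt) * [p*0.053628 + (1-p)*0.189811] = 0.120877

Answer: Price = V(0,0) = 0.1209


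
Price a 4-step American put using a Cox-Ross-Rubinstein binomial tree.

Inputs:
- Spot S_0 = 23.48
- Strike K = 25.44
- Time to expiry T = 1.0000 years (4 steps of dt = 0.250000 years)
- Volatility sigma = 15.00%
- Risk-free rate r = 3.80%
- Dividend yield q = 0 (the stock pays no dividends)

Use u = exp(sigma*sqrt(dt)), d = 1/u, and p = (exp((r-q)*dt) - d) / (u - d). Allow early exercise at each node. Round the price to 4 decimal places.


dt = T/N = 0.250000
u = exp(sigma*sqrt(dt)) = 1.077884; d = 1/u = 0.927743
p = (exp((r-q)*dt) - d) / (u - d) = 0.544834
Discount per step: exp(-r*dt) = 0.990545
Stock lattice S(k, i) with i counting down-moves:
  k=0: S(0,0) = 23.4800
  k=1: S(1,0) = 25.3087; S(1,1) = 21.7834
  k=2: S(2,0) = 27.2799; S(2,1) = 23.4800; S(2,2) = 20.2094
  k=3: S(3,0) = 29.4045; S(3,1) = 25.3087; S(3,2) = 21.7834; S(3,3) = 18.7492
  k=4: S(4,0) = 31.6947; S(4,1) = 27.2799; S(4,2) = 23.4800; S(4,3) = 20.2094; S(4,4) = 17.3944
Terminal payoffs V(N, i) = max(K - S_T, 0):
  V(4,0) = 0.000000; V(4,1) = 0.000000; V(4,2) = 1.960000; V(4,3) = 5.230577; V(4,4) = 8.045588
Backward induction: V(k, i) = exp(-r*dt) * [p * V(k+1, i) + (1-p) * V(k+1, i+1)]; then take max(V_cont, immediate exercise) for American.
  V(3,0) = exp(-r*dt) * [p*0.000000 + (1-p)*0.000000] = 0.000000; exercise = 0.000000; V(3,0) = max -> 0.000000
  V(3,1) = exp(-r*dt) * [p*0.000000 + (1-p)*1.960000] = 0.883690; exercise = 0.131280; V(3,1) = max -> 0.883690
  V(3,2) = exp(-r*dt) * [p*1.960000 + (1-p)*5.230577] = 3.416047; exercise = 3.656583; V(3,2) = max -> 3.656583
  V(3,3) = exp(-r*dt) * [p*5.230577 + (1-p)*8.045588] = 6.450304; exercise = 6.690839; V(3,3) = max -> 6.690839
  V(2,0) = exp(-r*dt) * [p*0.000000 + (1-p)*0.883690] = 0.398422; exercise = 0.000000; V(2,0) = max -> 0.398422
  V(2,1) = exp(-r*dt) * [p*0.883690 + (1-p)*3.656583] = 2.125527; exercise = 1.960000; V(2,1) = max -> 2.125527
  V(2,2) = exp(-r*dt) * [p*3.656583 + (1-p)*6.690839] = 4.990041; exercise = 5.230577; V(2,2) = max -> 5.230577
  V(1,0) = exp(-r*dt) * [p*0.398422 + (1-p)*2.125527] = 1.173341; exercise = 0.131280; V(1,0) = max -> 1.173341
  V(1,1) = exp(-r*dt) * [p*2.125527 + (1-p)*5.230577] = 3.505379; exercise = 3.656583; V(1,1) = max -> 3.656583
  V(0,0) = exp(-r*dt) * [p*1.173341 + (1-p)*3.656583] = 2.281847; exercise = 1.960000; V(0,0) = max -> 2.281847

Answer: Price = V(0,0) = 2.2818


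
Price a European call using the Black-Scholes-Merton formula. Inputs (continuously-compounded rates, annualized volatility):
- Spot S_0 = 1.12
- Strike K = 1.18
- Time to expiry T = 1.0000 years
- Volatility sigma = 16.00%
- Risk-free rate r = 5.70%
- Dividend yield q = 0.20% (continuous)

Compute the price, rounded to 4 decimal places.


d1 = (ln(S/K) + (r - q + 0.5*sigma^2) * T) / (sigma * sqrt(T)) = 0.09758904
d2 = d1 - sigma * sqrt(T) = -0.06241096
exp(-rT) = 0.94459407; exp(-qT) = 0.99800200
C = S_0 * exp(-qT) * N(d1) - K * exp(-rT) * N(d2)
N(d1) = 0.53887069; N(d2) = 0.47511778
C = 1.1200 * 0.99800200 * 0.53887069 - 1.1800 * 0.94459407 * 0.47511778 = 0.0728

Answer: Price = 0.0728


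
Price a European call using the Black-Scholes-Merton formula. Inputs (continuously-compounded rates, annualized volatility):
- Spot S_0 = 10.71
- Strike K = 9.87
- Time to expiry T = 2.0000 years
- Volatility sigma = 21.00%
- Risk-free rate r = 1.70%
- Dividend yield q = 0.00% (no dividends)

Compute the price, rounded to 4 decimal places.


Answer: Price = 1.8689

Derivation:
d1 = (ln(S/K) + (r - q + 0.5*sigma^2) * T) / (sigma * sqrt(T)) = 0.53800062
d2 = d1 - sigma * sqrt(T) = 0.24101577
exp(-rT) = 0.96657150; exp(-qT) = 1.00000000
C = S_0 * exp(-qT) * N(d1) - K * exp(-rT) * N(d2)
N(d1) = 0.70471169; N(d2) = 0.59522855
C = 10.7100 * 1.00000000 * 0.70471169 - 9.8700 * 0.96657150 * 0.59522855 = 1.8689


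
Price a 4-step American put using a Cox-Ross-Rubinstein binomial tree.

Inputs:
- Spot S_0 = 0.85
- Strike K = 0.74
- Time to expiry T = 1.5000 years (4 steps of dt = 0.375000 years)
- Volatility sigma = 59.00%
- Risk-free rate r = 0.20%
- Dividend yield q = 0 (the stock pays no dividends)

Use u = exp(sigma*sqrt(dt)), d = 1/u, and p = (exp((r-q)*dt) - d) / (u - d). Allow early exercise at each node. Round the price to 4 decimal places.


Answer: Price = V(0,0) = 0.1740

Derivation:
dt = T/N = 0.375000
u = exp(sigma*sqrt(dt)) = 1.435194; d = 1/u = 0.696770
p = (exp((r-q)*dt) - d) / (u - d) = 0.411661
Discount per step: exp(-r*dt) = 0.999250
Stock lattice S(k, i) with i counting down-moves:
  k=0: S(0,0) = 0.8500
  k=1: S(1,0) = 1.2199; S(1,1) = 0.5923
  k=2: S(2,0) = 1.7508; S(2,1) = 0.8500; S(2,2) = 0.4127
  k=3: S(3,0) = 2.5128; S(3,1) = 1.2199; S(3,2) = 0.5923; S(3,3) = 0.2875
  k=4: S(4,0) = 3.6063; S(4,1) = 1.7508; S(4,2) = 0.8500; S(4,3) = 0.4127; S(4,4) = 0.2003
Terminal payoffs V(N, i) = max(K - S_T, 0):
  V(4,0) = 0.000000; V(4,1) = 0.000000; V(4,2) = 0.000000; V(4,3) = 0.327335; V(4,4) = 0.539656
Backward induction: V(k, i) = exp(-r*dt) * [p * V(k+1, i) + (1-p) * V(k+1, i+1)]; then take max(V_cont, immediate exercise) for American.
  V(3,0) = exp(-r*dt) * [p*0.000000 + (1-p)*0.000000] = 0.000000; exercise = 0.000000; V(3,0) = max -> 0.000000
  V(3,1) = exp(-r*dt) * [p*0.000000 + (1-p)*0.000000] = 0.000000; exercise = 0.000000; V(3,1) = max -> 0.000000
  V(3,2) = exp(-r*dt) * [p*0.000000 + (1-p)*0.327335] = 0.192439; exercise = 0.147745; V(3,2) = max -> 0.192439
  V(3,3) = exp(-r*dt) * [p*0.327335 + (1-p)*0.539656] = 0.451912; exercise = 0.452467; V(3,3) = max -> 0.452467
  V(2,0) = exp(-r*dt) * [p*0.000000 + (1-p)*0.000000] = 0.000000; exercise = 0.000000; V(2,0) = max -> 0.000000
  V(2,1) = exp(-r*dt) * [p*0.000000 + (1-p)*0.192439] = 0.113135; exercise = 0.000000; V(2,1) = max -> 0.113135
  V(2,2) = exp(-r*dt) * [p*0.192439 + (1-p)*0.452467] = 0.345165; exercise = 0.327335; V(2,2) = max -> 0.345165
  V(1,0) = exp(-r*dt) * [p*0.000000 + (1-p)*0.113135] = 0.066512; exercise = 0.000000; V(1,0) = max -> 0.066512
  V(1,1) = exp(-r*dt) * [p*0.113135 + (1-p)*0.345165] = 0.249460; exercise = 0.147745; V(1,1) = max -> 0.249460
  V(0,0) = exp(-r*dt) * [p*0.066512 + (1-p)*0.249460] = 0.174017; exercise = 0.000000; V(0,0) = max -> 0.174017
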